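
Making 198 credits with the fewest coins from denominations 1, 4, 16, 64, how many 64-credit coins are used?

198 = 3×64 + 1×4 + 2×1
Count of 64: 3

3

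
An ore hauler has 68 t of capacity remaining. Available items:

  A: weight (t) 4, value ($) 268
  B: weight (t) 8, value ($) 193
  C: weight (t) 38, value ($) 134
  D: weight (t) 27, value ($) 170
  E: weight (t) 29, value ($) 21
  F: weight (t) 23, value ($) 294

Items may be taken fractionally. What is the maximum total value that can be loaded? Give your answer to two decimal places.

946.16

Greedy by value/weight ratio, highest first.
Order: A (268/4=67.00) > B (193/8=24.12) > F (294/23=12.78) > D (170/27=6.30) > C (134/38=3.53) > E (21/29=0.72)
Fill: take A (4 @ 268) → take B (8 @ 193) → take F (23 @ 294) → take D (27 @ 170) → take 6/38 of C → 21.16; 68/68 used.
Total value = 946.16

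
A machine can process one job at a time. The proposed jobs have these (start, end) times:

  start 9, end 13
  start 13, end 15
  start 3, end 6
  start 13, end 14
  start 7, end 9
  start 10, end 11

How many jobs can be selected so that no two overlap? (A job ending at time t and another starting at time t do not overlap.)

4

By end time: (3,6), (7,9), (10,11), (9,13), (13,14), (13,15).
Pick (3,6); next start ≥ 6 → (7,9); next start ≥ 9 → (10,11); next start ≥ 11 → (13,14).
Selected 4 jobs.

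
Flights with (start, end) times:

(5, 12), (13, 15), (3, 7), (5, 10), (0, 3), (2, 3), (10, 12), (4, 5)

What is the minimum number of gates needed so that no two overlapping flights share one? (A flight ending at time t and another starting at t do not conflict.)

The answer is the maximum number of intervals overlapping at any instant.
Events (time:±→running): 0:+→1 2:+→2 3:-→1 3:-→0 3:+→1 4:+→2 5:-→1 5:+→2 5:+→3 … peak 3.

3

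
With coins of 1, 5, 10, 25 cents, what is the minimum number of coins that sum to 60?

Greedy: take as many of the largest coin as possible, then repeat with the remainder.
60 = 2×25 + 1×10
Total coins = 2 + 1 = 3

3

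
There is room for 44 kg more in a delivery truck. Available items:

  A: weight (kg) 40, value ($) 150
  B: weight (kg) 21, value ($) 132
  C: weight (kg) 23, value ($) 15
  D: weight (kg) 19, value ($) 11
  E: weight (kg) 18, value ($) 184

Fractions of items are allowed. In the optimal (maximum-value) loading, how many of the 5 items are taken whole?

2

Sort by value per unit weight and fill in that order.
Order: E (184/18=10.22) > B (132/21=6.29) > A (150/40=3.75) > C (15/23=0.65) > D (11/19=0.58)
Fill: take E (18 @ 184) → take B (21 @ 132) → take 5/40 of A → 18.75; 44/44 used.
2 item(s) taken whole; one partial (take 5/40 of A).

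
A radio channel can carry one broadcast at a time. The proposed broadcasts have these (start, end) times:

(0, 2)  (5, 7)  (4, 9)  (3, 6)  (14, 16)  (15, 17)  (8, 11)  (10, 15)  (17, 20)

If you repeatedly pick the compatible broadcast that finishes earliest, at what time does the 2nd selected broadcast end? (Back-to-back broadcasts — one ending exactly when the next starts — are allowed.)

Sort by end time and greedily take each interval whose start is ≥ the last chosen end.
By end time: (0,2), (3,6), (5,7), (4,9), (8,11), (10,15), (14,16), (15,17), (17,20).
Pick (0,2); next start ≥ 2 → (3,6); next start ≥ 6 → (8,11); next start ≥ 11 → (14,16); next start ≥ 16 → (17,20).
Selected: (0,2) (3,6) (8,11) (14,16) (17,20)

6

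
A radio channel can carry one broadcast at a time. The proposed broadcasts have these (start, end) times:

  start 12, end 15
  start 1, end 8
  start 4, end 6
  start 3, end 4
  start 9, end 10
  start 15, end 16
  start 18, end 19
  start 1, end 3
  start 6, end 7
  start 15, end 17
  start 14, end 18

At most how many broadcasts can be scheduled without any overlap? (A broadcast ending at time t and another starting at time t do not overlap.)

Order by finish time; keep every interval that doesn't clash with the previous kept one.
Sorted by end: (1,3)  (3,4)  (4,6)  (6,7)  (1,8)  (9,10)  (12,15)  (15,16)  (15,17)  (14,18)  (18,19)
take (1,3); take (3,4); take (4,6); take (6,7); take (9,10); take (12,15); take (15,16); skip (15,17); skip (14,18); take (18,19).
Selected 8 broadcasts.

8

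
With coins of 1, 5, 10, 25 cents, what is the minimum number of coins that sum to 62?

5

Greedy: take as many of the largest coin as possible, then repeat with the remainder.
62 − 2×25→12 − 1×10→2 − 2×1→0
Total coins = 2 + 1 + 2 = 5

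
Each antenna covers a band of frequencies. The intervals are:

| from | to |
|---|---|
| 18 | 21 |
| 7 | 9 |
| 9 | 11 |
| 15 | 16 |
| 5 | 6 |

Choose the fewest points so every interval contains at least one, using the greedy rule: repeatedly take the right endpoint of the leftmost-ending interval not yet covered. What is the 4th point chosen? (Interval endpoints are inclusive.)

Process intervals by earliest right end; each time one isn't hit yet, stab at its right endpoint.
By right end: [5,6]  [7,9]  [9,11]  [15,16]  [18,21]
[5,6] uncovered → point at 6; [7,9] uncovered → point at 9; [15,16] uncovered → point at 16; [18,21] uncovered → point at 21.
Points: 6, 9, 16, 21 (4 total).

21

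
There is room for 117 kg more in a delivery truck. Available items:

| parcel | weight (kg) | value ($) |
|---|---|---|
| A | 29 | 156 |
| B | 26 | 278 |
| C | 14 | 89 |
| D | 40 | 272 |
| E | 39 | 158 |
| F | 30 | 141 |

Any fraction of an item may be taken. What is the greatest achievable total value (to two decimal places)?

832.60

Greedy by value/weight ratio, highest first.
Order: B (278/26=10.69) > D (272/40=6.80) > C (89/14=6.36) > A (156/29=5.38) > F (141/30=4.70) > E (158/39=4.05)
Fill: take B (26 @ 278) → take D (40 @ 272) → take C (14 @ 89) → take A (29 @ 156) → take 8/30 of F → 37.60; 117/117 used.
Total value = 832.60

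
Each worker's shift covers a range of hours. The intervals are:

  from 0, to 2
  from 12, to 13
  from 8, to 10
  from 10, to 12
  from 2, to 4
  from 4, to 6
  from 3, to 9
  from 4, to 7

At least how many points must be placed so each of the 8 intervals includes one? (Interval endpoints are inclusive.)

By right end: [0,2]  [2,4]  [4,6]  [4,7]  [3,9]  [8,10]  [10,12]  [12,13]
[0,2] uncovered → point at 2; [4,6] uncovered → point at 6; [8,10] uncovered → point at 10; [12,13] uncovered → point at 13.
Points: 2, 6, 10, 13 (4 total).

4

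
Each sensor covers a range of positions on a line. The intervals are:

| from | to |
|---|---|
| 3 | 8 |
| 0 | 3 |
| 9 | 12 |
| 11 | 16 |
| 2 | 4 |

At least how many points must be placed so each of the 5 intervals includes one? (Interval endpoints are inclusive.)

2

Sorted: [0,3] [2,4] [3,8] [9,12] [11,16]
{[0,3],[2,4],[3,8]} hit by 3; {[9,12],[11,16]} hit by 12.
Points: 3, 12 (2 total).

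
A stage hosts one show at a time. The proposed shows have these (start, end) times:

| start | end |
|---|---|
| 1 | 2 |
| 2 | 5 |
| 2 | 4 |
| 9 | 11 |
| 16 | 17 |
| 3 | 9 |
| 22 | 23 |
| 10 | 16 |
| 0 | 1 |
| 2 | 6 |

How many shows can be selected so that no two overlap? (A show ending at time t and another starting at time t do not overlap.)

6

Sorted by end: (0,1)  (1,2)  (2,4)  (2,5)  (2,6)  (3,9)  (9,11)  (10,16)  (16,17)  (22,23)
take (0,1); take (1,2); take (2,4); skip (2,6); skip (3,9); take (9,11); take (16,17); take (22,23).
Selected 6 shows.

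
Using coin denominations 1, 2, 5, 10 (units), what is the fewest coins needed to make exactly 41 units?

41 = 4×10 + 1×1
Total coins = 4 + 1 = 5

5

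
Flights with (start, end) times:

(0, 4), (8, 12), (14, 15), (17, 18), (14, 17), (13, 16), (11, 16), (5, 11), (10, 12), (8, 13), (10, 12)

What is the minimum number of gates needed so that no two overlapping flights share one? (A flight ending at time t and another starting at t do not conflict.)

starts: [0, 5, 8, 8, 10, 10, 11, 13, 14, 14, 17]
ends:   [4, 11, 12, 12, 12, 13, 15, 16, 16, 17, 18]
s0→1 e4→0 s5→1 s8→2 s8→3 s10→4 s10→5  — peak 5.

5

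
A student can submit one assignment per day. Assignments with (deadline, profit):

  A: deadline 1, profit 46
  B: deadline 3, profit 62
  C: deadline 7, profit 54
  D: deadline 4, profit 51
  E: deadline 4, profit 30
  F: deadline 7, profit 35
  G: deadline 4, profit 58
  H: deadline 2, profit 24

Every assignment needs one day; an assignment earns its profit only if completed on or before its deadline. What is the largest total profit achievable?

Sort by profit descending; place each in the latest free slot ≤ its deadline.
By profit: B(d3,62), G(d4,58), C(d7,54), D(d4,51), A(d1,46), F(d7,35), E(d4,30), H(d2,24)
B→slot 3; G→slot 4; C→slot 7; D→slot 2; A→slot 1; F→slot 6; E skipped; H skipped.
Profit = 46 + 51 + 62 + 58 + 35 + 54 = 306

306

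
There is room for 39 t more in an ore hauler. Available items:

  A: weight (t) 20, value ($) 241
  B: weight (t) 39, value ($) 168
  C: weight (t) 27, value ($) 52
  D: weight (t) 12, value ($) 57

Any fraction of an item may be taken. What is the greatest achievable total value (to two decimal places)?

328.15

Greedy by value/weight ratio, highest first.
Order: A (241/20=12.05) > D (57/12=4.75) > B (168/39=4.31) > C (52/27=1.93)
Fill: take A (20 @ 241) → take D (12 @ 57) → take 7/39 of B → 30.15; 39/39 used.
Total value = 328.15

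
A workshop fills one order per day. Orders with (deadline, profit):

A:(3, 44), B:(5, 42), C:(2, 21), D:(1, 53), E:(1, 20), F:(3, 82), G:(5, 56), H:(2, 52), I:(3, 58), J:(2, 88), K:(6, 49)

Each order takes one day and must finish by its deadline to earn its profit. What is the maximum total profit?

375

Profit order: J=88 F=82 I=58 G=56 D=53 H=52 K=49 A=44 B=42 C=21 E=20
Assign: J→slot 2, F→slot 3, I→slot 1, G→slot 5, D skipped, H skipped, K→slot 6, A skipped, B→slot 4, C skipped, E skipped.
Slots: [1:I] [2:J] [3:F] [4:B] [5:G] [6:K]
Profit = 58 + 88 + 82 + 42 + 56 + 49 = 375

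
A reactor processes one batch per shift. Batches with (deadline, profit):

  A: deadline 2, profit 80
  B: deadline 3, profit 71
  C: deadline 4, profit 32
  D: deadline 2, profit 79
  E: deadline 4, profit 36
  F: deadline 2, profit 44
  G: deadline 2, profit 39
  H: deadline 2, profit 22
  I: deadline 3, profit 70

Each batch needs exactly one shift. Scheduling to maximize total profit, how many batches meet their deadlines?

4

Profit order: A=80 D=79 B=71 I=70 F=44 G=39 E=36 C=32 H=22
Assign: A→slot 2, D→slot 1, B→slot 3, I skipped, F skipped, G skipped, E→slot 4, C skipped, H skipped.
Slots: [1:D] [2:A] [3:B] [4:E]
4 of 9 scheduled.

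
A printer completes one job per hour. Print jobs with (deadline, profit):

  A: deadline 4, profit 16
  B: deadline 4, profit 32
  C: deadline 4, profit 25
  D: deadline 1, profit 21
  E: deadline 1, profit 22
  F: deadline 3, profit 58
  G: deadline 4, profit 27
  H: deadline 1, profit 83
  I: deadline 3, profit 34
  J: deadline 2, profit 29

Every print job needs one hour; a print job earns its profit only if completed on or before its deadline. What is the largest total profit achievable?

By profit: H(d1,83), F(d3,58), I(d3,34), B(d4,32), J(d2,29), G(d4,27), C(d4,25), E(d1,22), D(d1,21), A(d4,16)
H→slot 1; F→slot 3; I→slot 2; B→slot 4; J skipped; G skipped; C skipped; E skipped; D skipped; A skipped.
Profit = 83 + 34 + 58 + 32 = 207

207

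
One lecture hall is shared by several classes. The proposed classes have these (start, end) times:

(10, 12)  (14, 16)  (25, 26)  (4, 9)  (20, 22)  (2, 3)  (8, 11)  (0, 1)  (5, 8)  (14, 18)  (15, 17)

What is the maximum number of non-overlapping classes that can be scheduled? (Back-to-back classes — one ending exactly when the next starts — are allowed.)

7

By end time: (0,1), (2,3), (5,8), (4,9), (8,11), (10,12), (14,16), (15,17), (14,18), (20,22), (25,26).
Pick (0,1); next start ≥ 1 → (2,3); next start ≥ 3 → (5,8); next start ≥ 8 → (8,11); next start ≥ 11 → (14,16); next start ≥ 16 → (20,22); next start ≥ 22 → (25,26).
Selected 7 classes.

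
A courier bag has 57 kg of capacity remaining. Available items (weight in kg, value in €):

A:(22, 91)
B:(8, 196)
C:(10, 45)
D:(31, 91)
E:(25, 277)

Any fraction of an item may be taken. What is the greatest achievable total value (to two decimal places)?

Ratios (sorted): B 24.50, E 11.08, C 4.50, A 4.14, D 2.94
take B (8 @ 196); take E (25 @ 277); take C (10 @ 45); take 14/22 of A → 57.91. Capacity used 57/57.
Total value = 575.91

575.91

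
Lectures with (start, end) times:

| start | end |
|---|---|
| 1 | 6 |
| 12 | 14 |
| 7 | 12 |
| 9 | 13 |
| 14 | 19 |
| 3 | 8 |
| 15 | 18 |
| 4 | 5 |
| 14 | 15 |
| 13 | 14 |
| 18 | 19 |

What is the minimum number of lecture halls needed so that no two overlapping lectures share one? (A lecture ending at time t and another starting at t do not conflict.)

Count concurrent intervals with a sweep; the peak is the room count.
Events (time:±→running): 1:+→1 3:+→2 4:+→3 … peak 3.

3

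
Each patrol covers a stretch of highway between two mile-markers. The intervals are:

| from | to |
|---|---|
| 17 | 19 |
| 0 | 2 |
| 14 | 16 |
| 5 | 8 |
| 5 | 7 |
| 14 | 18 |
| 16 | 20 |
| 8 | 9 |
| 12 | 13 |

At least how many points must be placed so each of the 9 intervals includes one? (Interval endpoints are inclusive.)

6

Sorted: [0,2] [5,7] [5,8] [8,9] [12,13] [14,16] [14,18] [17,19] [16,20]
{[0,2]} hit by 2; {[5,7],[5,8]} hit by 7; {[8,9]} hit by 9; {[12,13]} hit by 13; {[14,16],[14,18]} hit by 16; {[17,19],[16,20]} hit by 19.
Points: 2, 7, 9, 13, 16, 19 (6 total).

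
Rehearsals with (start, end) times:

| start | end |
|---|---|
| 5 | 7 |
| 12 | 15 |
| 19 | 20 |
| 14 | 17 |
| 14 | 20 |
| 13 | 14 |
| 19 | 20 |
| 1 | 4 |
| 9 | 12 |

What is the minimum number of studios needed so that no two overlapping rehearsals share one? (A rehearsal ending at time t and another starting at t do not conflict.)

Count concurrent intervals with a sweep; the peak is the room count.
Events (time:±→running): 1:+→1 4:-→0 5:+→1 7:-→0 9:+→1 12:-→0 12:+→1 13:+→2 14:-→1 14:+→2 14:+→3 … peak 3.

3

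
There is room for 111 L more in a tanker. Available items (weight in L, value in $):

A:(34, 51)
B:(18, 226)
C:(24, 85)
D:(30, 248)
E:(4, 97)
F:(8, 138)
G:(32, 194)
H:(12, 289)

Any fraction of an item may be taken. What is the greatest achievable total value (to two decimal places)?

Sort by value per unit weight and fill in that order.
Order: E (97/4=24.25) > H (289/12=24.08) > F (138/8=17.25) > B (226/18=12.56) > D (248/30=8.27) > G (194/32=6.06) > C (85/24=3.54) > A (51/34=1.50)
Fill: take E (4 @ 97) → take H (12 @ 289) → take F (8 @ 138) → take B (18 @ 226) → take D (30 @ 248) → take G (32 @ 194) → take 7/24 of C → 24.79; 111/111 used.
Total value = 1216.79

1216.79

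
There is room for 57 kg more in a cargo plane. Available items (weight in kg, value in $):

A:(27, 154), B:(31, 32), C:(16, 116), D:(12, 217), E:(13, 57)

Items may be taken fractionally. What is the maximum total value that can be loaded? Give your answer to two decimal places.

495.77

Sort by value per unit weight and fill in that order.
Ratios (sorted): D 18.08, C 7.25, A 5.70, E 4.38, B 1.03
take D (12 @ 217); take C (16 @ 116); take A (27 @ 154); take 2/13 of E → 8.77. Capacity used 57/57.
Total value = 495.77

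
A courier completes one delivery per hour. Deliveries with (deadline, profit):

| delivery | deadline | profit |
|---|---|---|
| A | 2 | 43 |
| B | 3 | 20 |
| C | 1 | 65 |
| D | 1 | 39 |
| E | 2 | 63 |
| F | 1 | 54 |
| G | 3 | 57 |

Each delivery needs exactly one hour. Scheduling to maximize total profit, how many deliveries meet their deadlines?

Sort by profit descending; place each in the latest free slot ≤ its deadline.
By profit: C(d1,65), E(d2,63), G(d3,57), F(d1,54), A(d2,43), D(d1,39), B(d3,20)
C→slot 1; E→slot 2; G→slot 3; F skipped; A skipped; D skipped; B skipped.
3 of 7 scheduled.

3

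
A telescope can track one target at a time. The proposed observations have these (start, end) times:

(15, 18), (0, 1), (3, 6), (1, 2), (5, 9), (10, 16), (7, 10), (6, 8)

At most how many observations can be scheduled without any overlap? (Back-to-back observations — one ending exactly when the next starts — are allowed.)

5

Sorted by end: (0,1)  (1,2)  (3,6)  (6,8)  (5,9)  (7,10)  (10,16)  (15,18)
take (0,1); take (1,2); take (3,6); take (6,8); take (10,16).
Selected 5 observations.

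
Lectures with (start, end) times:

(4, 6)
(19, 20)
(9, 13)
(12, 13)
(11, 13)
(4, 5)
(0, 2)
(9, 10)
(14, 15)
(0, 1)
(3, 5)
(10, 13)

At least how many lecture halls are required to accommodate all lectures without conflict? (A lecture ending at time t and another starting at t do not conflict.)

The answer is the maximum number of intervals overlapping at any instant.
starts: [0, 0, 3, 4, 4, 9, 9, 10, 11, 12, 14, 19]
ends:   [1, 2, 5, 5, 6, 10, 13, 13, 13, 13, 15, 20]
s0→1 s0→2 e1→1 e2→0 s3→1 s4→2 s4→3 e5→2 e5→1 e6→0 s9→1 s9→2 e10→1 s10→2 s11→3 s12→4  — peak 4.

4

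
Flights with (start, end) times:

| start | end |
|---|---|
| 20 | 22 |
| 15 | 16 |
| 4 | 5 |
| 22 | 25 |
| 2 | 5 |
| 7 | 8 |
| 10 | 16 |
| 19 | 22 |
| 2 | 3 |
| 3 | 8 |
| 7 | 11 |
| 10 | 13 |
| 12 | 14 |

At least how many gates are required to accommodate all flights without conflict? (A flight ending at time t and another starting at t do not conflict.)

The answer is the maximum number of intervals overlapping at any instant.
starts: [2, 2, 3, 4, 7, 7, 10, 10, 12, 15, 19, 20, 22]
ends:   [3, 5, 5, 8, 8, 11, 13, 14, 16, 16, 22, 22, 25]
s2→1 s2→2 e3→1 s3→2 s4→3  — peak 3.

3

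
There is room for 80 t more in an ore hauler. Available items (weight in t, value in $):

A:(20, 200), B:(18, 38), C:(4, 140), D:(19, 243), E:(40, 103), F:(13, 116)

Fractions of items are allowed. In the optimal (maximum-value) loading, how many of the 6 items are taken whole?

Order: C (140/4=35.00) > D (243/19=12.79) > A (200/20=10.00) > F (116/13=8.92) > E (103/40=2.58) > B (38/18=2.11)
Fill: take C (4 @ 140) → take D (19 @ 243) → take A (20 @ 200) → take F (13 @ 116) → take 24/40 of E → 61.80; 80/80 used.
4 item(s) taken whole; one partial (take 24/40 of E).

4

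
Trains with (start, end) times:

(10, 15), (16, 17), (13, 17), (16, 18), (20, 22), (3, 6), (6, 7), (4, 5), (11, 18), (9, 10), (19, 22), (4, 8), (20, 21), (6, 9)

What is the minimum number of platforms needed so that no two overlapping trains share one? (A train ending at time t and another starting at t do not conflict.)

Count concurrent intervals with a sweep; the peak is the room count.
Events (time:±→running): 3:+→1 4:+→2 4:+→3 5:-→2 6:-→1 6:+→2 6:+→3 7:-→2 8:-→1 9:-→0 9:+→1 10:-→0 10:+→1 11:+→2 13:+→3 15:-→2 16:+→3 16:+→4 … peak 4.

4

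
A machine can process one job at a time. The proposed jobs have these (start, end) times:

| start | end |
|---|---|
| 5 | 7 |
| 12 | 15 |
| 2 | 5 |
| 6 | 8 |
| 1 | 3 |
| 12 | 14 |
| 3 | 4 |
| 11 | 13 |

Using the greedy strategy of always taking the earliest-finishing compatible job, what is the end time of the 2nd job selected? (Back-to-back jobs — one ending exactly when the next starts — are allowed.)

Greedy by earliest finish: after sorting by end time, pick each interval compatible with the last pick.
Sorted by end: (1,3)  (3,4)  (2,5)  (5,7)  (6,8)  (11,13)  (12,14)  (12,15)
take (1,3); take (3,4); take (5,7); skip (6,8); take (11,13).
Selected: (1,3) (3,4) (5,7) (11,13)

4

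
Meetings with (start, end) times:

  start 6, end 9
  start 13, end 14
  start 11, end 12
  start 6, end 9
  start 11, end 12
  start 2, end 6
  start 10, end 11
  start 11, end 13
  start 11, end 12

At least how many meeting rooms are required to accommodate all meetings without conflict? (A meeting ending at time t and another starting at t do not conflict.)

Count concurrent intervals with a sweep; the peak is the room count.
Events (time:±→running): 2:+→1 6:-→0 6:+→1 6:+→2 9:-→1 9:-→0 10:+→1 11:-→0 11:+→1 11:+→2 11:+→3 11:+→4 … peak 4.

4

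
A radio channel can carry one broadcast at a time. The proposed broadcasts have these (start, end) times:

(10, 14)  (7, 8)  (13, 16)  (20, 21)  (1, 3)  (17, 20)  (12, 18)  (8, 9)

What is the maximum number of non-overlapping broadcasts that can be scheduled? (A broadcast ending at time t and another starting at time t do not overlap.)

By end time: (1,3), (7,8), (8,9), (10,14), (13,16), (12,18), (17,20), (20,21).
Pick (1,3); next start ≥ 3 → (7,8); next start ≥ 8 → (8,9); next start ≥ 9 → (10,14); next start ≥ 14 → (17,20); next start ≥ 20 → (20,21).
Selected 6 broadcasts.

6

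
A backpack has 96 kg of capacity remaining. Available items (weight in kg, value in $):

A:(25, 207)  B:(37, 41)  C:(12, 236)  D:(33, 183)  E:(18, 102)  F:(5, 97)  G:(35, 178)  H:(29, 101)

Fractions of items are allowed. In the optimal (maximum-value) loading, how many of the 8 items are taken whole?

5

Sort by value per unit weight and fill in that order.
Ratios (sorted): C 19.67, F 19.40, A 8.28, E 5.67, D 5.55, G 5.09, H 3.48, B 1.11
take C (12 @ 236); take F (5 @ 97); take A (25 @ 207); take E (18 @ 102); take D (33 @ 183); take 3/35 of G → 15.26. Capacity used 96/96.
5 item(s) taken whole; one partial (take 3/35 of G).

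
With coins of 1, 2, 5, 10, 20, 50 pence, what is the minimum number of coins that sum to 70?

Greedy: take as many of the largest coin as possible, then repeat with the remainder.
70 = 1×50 + 1×20
Total coins = 1 + 1 = 2

2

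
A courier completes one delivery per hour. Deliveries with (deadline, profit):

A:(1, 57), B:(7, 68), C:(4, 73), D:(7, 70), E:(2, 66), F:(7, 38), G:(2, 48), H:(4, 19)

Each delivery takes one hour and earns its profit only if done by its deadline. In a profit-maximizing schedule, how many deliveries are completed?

By profit: C(d4,73), D(d7,70), B(d7,68), E(d2,66), A(d1,57), G(d2,48), F(d7,38), H(d4,19)
C→slot 4; D→slot 7; B→slot 6; E→slot 2; A→slot 1; G skipped; F→slot 5; H→slot 3.
7 of 8 scheduled.

7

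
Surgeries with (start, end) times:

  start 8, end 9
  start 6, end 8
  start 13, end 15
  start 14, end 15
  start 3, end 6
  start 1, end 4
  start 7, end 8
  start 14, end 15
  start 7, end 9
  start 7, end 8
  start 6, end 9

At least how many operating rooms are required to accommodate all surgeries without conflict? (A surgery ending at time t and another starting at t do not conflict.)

5

Events (time:±→running): 1:+→1 3:+→2 4:-→1 6:-→0 6:+→1 6:+→2 7:+→3 7:+→4 7:+→5 … peak 5.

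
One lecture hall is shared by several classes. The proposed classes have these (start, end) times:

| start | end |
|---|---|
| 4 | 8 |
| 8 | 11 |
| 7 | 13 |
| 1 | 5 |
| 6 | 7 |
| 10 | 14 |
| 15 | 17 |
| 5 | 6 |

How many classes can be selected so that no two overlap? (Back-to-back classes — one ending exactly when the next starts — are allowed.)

5

Sorted by end: (1,5)  (5,6)  (6,7)  (4,8)  (8,11)  (7,13)  (10,14)  (15,17)
take (1,5); take (5,6); take (6,7); take (8,11); take (15,17).
Selected 5 classes.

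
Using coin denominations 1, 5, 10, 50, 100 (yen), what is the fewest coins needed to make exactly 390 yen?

Greedy: take as many of the largest coin as possible, then repeat with the remainder.
390 − 3×100→90 − 1×50→40 − 4×10→0
Total coins = 3 + 1 + 4 = 8

8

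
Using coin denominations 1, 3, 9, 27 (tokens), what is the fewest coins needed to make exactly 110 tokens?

Use the largest denomination that fits, subtract, and repeat.
110 = 4×27 + 2×1
Total coins = 4 + 2 = 6

6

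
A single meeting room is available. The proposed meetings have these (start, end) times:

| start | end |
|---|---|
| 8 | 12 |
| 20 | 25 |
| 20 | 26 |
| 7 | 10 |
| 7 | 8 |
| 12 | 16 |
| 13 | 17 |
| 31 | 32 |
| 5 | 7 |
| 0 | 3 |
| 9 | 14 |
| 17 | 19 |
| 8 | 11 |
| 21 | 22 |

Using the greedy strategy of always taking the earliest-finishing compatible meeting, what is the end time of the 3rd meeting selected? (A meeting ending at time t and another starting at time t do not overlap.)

8

By end time: (0,3), (5,7), (7,8), (7,10), (8,11), (8,12), (9,14), (12,16), (13,17), (17,19), (21,22), (20,25), (20,26), (31,32).
Pick (0,3); next start ≥ 3 → (5,7); next start ≥ 7 → (7,8); next start ≥ 8 → (8,11); next start ≥ 11 → (12,16); next start ≥ 16 → (17,19); next start ≥ 19 → (21,22); next start ≥ 22 → (31,32).
Selected: (0,3) (5,7) (7,8) (8,11) (12,16) (17,19) (21,22) (31,32)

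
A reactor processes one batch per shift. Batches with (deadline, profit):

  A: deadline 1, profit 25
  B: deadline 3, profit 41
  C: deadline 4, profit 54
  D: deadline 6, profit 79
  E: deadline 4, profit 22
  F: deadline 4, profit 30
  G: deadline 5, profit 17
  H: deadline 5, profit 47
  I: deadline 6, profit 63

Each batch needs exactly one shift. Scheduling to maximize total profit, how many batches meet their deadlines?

Sort by profit descending; place each in the latest free slot ≤ its deadline.
Profit order: D=79 I=63 C=54 H=47 B=41 F=30 A=25 E=22 G=17
Assign: D→slot 6, I→slot 5, C→slot 4, H→slot 3, B→slot 2, F→slot 1, A skipped, E skipped, G skipped.
Slots: [1:F] [2:B] [3:H] [4:C] [5:I] [6:D]
6 of 9 scheduled.

6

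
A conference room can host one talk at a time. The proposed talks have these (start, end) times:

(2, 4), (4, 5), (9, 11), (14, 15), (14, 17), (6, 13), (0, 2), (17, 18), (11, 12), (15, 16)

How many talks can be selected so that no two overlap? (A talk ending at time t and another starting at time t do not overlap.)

Greedy by earliest finish: after sorting by end time, pick each interval compatible with the last pick.
By end time: (0,2), (2,4), (4,5), (9,11), (11,12), (6,13), (14,15), (15,16), (14,17), (17,18).
Pick (0,2); next start ≥ 2 → (2,4); next start ≥ 4 → (4,5); next start ≥ 5 → (9,11); next start ≥ 11 → (11,12); next start ≥ 12 → (14,15); next start ≥ 15 → (15,16); next start ≥ 16 → (17,18).
Selected 8 talks.

8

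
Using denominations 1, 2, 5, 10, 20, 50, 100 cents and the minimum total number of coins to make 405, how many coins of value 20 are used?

405 = 4×100 + 1×5
Count of 20: 0

0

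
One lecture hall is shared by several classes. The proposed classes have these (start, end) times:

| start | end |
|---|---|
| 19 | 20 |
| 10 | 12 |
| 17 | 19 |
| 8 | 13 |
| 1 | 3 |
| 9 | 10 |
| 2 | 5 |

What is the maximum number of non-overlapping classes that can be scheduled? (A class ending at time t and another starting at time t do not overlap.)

5

Sort by end time and greedily take each interval whose start is ≥ the last chosen end.
Sorted by end: (1,3)  (2,5)  (9,10)  (10,12)  (8,13)  (17,19)  (19,20)
take (1,3); skip (2,5); take (9,10); take (10,12); take (17,19); take (19,20).
Selected 5 classes.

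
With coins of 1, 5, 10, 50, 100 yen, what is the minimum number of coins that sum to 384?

11

384 − 3×100→84 − 1×50→34 − 3×10→4 − 4×1→0
Total coins = 3 + 1 + 3 + 4 = 11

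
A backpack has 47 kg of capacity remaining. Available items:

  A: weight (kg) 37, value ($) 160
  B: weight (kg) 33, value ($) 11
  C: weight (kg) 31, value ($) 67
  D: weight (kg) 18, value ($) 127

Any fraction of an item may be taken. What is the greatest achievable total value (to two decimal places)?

Greedy by value/weight ratio, highest first.
Ratios (sorted): D 7.06, A 4.32, C 2.16, B 0.33
take D (18 @ 127); take 29/37 of A → 125.41. Capacity used 47/47.
Total value = 252.41

252.41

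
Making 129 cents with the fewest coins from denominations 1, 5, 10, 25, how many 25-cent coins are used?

5

Greedy: take as many of the largest coin as possible, then repeat with the remainder.
129 − 5×25→4 − 4×1→0
Count of 25: 5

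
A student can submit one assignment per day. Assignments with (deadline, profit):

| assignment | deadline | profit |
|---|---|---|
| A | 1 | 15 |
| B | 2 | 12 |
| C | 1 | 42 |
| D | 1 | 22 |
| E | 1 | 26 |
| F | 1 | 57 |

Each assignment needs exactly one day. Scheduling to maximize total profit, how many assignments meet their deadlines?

Take jobs in profit order; each goes to the latest open slot no later than its deadline.
Profit order: F=57 C=42 E=26 D=22 A=15 B=12
Assign: F→slot 1, C skipped, E skipped, D skipped, A skipped, B→slot 2.
Slots: [1:F] [2:B]
2 of 6 scheduled.

2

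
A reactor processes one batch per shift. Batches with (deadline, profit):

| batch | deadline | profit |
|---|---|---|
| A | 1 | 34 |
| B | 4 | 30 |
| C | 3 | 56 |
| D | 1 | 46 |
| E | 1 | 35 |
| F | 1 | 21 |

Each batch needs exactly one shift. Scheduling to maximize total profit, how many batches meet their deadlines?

By profit: C(d3,56), D(d1,46), E(d1,35), A(d1,34), B(d4,30), F(d1,21)
C→slot 3; D→slot 1; E skipped; A skipped; B→slot 4; F skipped.
3 of 6 scheduled.

3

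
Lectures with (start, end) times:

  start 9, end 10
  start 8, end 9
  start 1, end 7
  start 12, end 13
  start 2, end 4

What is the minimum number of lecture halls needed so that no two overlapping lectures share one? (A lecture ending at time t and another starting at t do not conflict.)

The answer is the maximum number of intervals overlapping at any instant.
starts: [1, 2, 8, 9, 12]
ends:   [4, 7, 9, 10, 13]
s1→1 s2→2  — peak 2.

2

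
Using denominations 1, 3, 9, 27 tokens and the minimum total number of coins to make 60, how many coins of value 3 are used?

2

Use the largest denomination that fits, subtract, and repeat.
60 = 2×27 + 2×3
Count of 3: 2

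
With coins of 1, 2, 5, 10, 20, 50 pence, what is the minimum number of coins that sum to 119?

6

Greedy: take as many of the largest coin as possible, then repeat with the remainder.
119 − 2×50→19 − 1×10→9 − 1×5→4 − 2×2→0
Total coins = 2 + 1 + 1 + 2 = 6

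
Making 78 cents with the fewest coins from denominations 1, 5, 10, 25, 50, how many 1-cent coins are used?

78 = 1×50 + 1×25 + 3×1
Count of 1: 3

3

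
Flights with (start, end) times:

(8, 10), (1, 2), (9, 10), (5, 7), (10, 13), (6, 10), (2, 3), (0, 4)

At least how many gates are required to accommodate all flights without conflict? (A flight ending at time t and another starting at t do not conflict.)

Events (time:±→running): 0:+→1 1:+→2 2:-→1 2:+→2 3:-→1 4:-→0 5:+→1 6:+→2 7:-→1 8:+→2 9:+→3 … peak 3.

3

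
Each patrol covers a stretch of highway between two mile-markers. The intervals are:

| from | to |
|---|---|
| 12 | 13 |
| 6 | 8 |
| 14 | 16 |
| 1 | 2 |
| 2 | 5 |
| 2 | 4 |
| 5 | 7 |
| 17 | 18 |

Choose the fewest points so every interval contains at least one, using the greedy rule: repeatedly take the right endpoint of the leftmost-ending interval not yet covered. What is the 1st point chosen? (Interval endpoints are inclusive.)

2

Process intervals by earliest right end; each time one isn't hit yet, stab at its right endpoint.
By right end: [1,2]  [2,4]  [2,5]  [5,7]  [6,8]  [12,13]  [14,16]  [17,18]
[1,2] uncovered → point at 2; [5,7] uncovered → point at 7; [12,13] uncovered → point at 13; [14,16] uncovered → point at 16; [17,18] uncovered → point at 18.
Points: 2, 7, 13, 16, 18 (5 total).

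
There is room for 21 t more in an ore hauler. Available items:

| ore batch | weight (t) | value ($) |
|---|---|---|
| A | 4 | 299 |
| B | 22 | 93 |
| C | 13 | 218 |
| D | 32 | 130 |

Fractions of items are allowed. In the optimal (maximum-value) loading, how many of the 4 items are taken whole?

2

Greedy by value/weight ratio, highest first.
Ratios (sorted): A 74.75, C 16.77, B 4.23, D 4.06
take A (4 @ 299); take C (13 @ 218); take 4/22 of B → 16.91. Capacity used 21/21.
2 item(s) taken whole; one partial (take 4/22 of B).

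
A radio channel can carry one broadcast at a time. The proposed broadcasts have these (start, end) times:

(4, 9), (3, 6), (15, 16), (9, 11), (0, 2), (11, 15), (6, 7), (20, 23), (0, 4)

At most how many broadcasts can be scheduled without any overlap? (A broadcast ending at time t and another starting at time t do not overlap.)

By end time: (0,2), (0,4), (3,6), (6,7), (4,9), (9,11), (11,15), (15,16), (20,23).
Pick (0,2); next start ≥ 2 → (3,6); next start ≥ 6 → (6,7); next start ≥ 7 → (9,11); next start ≥ 11 → (11,15); next start ≥ 15 → (15,16); next start ≥ 16 → (20,23).
Selected 7 broadcasts.

7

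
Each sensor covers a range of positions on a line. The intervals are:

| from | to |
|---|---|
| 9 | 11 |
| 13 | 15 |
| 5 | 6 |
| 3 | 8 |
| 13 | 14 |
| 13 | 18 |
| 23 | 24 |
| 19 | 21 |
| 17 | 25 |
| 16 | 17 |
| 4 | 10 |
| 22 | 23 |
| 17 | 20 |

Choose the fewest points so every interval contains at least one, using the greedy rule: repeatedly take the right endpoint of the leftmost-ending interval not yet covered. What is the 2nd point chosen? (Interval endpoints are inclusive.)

Process intervals by earliest right end; each time one isn't hit yet, stab at its right endpoint.
Sorted: [5,6] [3,8] [4,10] [9,11] [13,14] [13,15] [16,17] [13,18] [17,20] [19,21] [22,23] [23,24] [17,25]
{[5,6],[3,8],[4,10]} hit by 6; {[9,11]} hit by 11; {[13,14],[13,15]} hit by 14; {[16,17],[13,18],[17,20]} hit by 17; {[19,21]} hit by 21; {[22,23],[23,24],[17,25]} hit by 23.
Points: 6, 11, 14, 17, 21, 23 (6 total).

11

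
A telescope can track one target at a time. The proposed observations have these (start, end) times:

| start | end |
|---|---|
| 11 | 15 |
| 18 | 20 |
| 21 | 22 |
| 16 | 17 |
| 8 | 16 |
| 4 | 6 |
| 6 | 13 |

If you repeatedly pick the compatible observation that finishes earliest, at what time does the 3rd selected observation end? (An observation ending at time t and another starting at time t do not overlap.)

17

Order by finish time; keep every interval that doesn't clash with the previous kept one.
By end time: (4,6), (6,13), (11,15), (8,16), (16,17), (18,20), (21,22).
Pick (4,6); next start ≥ 6 → (6,13); next start ≥ 13 → (16,17); next start ≥ 17 → (18,20); next start ≥ 20 → (21,22).
Selected: (4,6) (6,13) (16,17) (18,20) (21,22)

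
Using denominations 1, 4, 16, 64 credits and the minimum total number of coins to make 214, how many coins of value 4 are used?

214 = 3×64 + 1×16 + 1×4 + 2×1
Count of 4: 1

1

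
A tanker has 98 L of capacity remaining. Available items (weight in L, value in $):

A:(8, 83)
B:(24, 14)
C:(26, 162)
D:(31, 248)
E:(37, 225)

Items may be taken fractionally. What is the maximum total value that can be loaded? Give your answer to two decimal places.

693.68

Sort by value per unit weight and fill in that order.
Order: A (83/8=10.38) > D (248/31=8.00) > C (162/26=6.23) > E (225/37=6.08) > B (14/24=0.58)
Fill: take A (8 @ 83) → take D (31 @ 248) → take C (26 @ 162) → take 33/37 of E → 200.68; 98/98 used.
Total value = 693.68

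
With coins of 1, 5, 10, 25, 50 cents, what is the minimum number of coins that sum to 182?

Use the largest denomination that fits, subtract, and repeat.
182 − 3×50→32 − 1×25→7 − 1×5→2 − 2×1→0
Total coins = 3 + 1 + 1 + 2 = 7

7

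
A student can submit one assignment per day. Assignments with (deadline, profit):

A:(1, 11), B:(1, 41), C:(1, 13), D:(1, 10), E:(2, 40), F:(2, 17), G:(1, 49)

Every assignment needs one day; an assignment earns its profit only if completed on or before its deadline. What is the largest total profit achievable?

Sort by profit descending; place each in the latest free slot ≤ its deadline.
Profit order: G=49 B=41 E=40 F=17 C=13 A=11 D=10
Assign: G→slot 1, B skipped, E→slot 2, F skipped, C skipped, A skipped, D skipped.
Slots: [1:G] [2:E]
Profit = 49 + 40 = 89

89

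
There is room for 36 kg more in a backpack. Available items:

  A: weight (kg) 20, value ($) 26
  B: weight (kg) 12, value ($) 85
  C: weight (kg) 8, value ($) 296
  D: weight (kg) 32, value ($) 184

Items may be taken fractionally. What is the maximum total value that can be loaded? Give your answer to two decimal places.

473.00

Ratios (sorted): C 37.00, B 7.08, D 5.75, A 1.30
take C (8 @ 296); take B (12 @ 85); take 16/32 of D → 92.00. Capacity used 36/36.
Total value = 473.00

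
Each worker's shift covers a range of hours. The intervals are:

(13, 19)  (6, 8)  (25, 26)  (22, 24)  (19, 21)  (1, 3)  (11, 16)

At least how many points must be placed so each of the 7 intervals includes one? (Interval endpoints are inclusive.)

Process intervals by earliest right end; each time one isn't hit yet, stab at its right endpoint.
By right end: [1,3]  [6,8]  [11,16]  [13,19]  [19,21]  [22,24]  [25,26]
[1,3] uncovered → point at 3; [6,8] uncovered → point at 8; [11,16] uncovered → point at 16; [19,21] uncovered → point at 21; [22,24] uncovered → point at 24; [25,26] uncovered → point at 26.
Points: 3, 8, 16, 21, 24, 26 (6 total).

6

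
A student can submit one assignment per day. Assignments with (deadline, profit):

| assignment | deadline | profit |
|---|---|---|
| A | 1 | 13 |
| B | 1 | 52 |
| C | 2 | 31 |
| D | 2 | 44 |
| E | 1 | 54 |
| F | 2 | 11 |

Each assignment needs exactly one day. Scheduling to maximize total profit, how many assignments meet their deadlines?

2

By profit: E(d1,54), B(d1,52), D(d2,44), C(d2,31), A(d1,13), F(d2,11)
E→slot 1; B skipped; D→slot 2; C skipped; A skipped; F skipped.
2 of 6 scheduled.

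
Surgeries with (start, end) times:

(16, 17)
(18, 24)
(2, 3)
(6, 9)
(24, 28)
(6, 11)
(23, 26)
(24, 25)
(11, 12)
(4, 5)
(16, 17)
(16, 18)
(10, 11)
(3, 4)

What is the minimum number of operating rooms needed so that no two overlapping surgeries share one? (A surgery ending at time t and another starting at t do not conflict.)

3

Count concurrent intervals with a sweep; the peak is the room count.
starts: [2, 3, 4, 6, 6, 10, 11, 16, 16, 16, 18, 23, 24, 24]
ends:   [3, 4, 5, 9, 11, 11, 12, 17, 17, 18, 24, 25, 26, 28]
s2→1 e3→0 s3→1 e4→0 s4→1 e5→0 s6→1 s6→2 e9→1 s10→2 e11→1 e11→0 s11→1 e12→0 s16→1 s16→2 s16→3  — peak 3.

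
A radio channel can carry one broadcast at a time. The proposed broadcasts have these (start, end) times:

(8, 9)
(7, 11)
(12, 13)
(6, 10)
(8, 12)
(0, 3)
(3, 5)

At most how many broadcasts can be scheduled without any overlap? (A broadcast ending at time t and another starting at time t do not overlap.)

By end time: (0,3), (3,5), (8,9), (6,10), (7,11), (8,12), (12,13).
Pick (0,3); next start ≥ 3 → (3,5); next start ≥ 5 → (8,9); next start ≥ 9 → (12,13).
Selected 4 broadcasts.

4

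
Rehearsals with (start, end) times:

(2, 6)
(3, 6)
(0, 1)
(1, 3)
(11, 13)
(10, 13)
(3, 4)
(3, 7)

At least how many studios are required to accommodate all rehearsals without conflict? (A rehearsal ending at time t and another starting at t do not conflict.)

4

Count concurrent intervals with a sweep; the peak is the room count.
starts: [0, 1, 2, 3, 3, 3, 10, 11]
ends:   [1, 3, 4, 6, 6, 7, 13, 13]
s0→1 e1→0 s1→1 s2→2 e3→1 s3→2 s3→3 s3→4  — peak 4.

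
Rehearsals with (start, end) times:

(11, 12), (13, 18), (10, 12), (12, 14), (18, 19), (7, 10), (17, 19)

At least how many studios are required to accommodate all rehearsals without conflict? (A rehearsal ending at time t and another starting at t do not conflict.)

2

Count concurrent intervals with a sweep; the peak is the room count.
Events (time:±→running): 7:+→1 10:-→0 10:+→1 11:+→2 … peak 2.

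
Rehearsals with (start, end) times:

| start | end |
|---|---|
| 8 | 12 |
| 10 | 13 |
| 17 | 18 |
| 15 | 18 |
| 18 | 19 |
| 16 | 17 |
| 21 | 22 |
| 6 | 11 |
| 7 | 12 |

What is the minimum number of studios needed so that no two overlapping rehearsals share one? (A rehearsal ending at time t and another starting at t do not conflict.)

4

The answer is the maximum number of intervals overlapping at any instant.
starts: [6, 7, 8, 10, 15, 16, 17, 18, 21]
ends:   [11, 12, 12, 13, 17, 18, 18, 19, 22]
s6→1 s7→2 s8→3 s10→4  — peak 4.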